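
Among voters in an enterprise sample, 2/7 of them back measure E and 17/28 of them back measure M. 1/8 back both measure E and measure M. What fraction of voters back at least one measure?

43/56

Apply inclusion-exclusion:
P(at least one) = 2/7 + 17/28 − 1/8 = 43/56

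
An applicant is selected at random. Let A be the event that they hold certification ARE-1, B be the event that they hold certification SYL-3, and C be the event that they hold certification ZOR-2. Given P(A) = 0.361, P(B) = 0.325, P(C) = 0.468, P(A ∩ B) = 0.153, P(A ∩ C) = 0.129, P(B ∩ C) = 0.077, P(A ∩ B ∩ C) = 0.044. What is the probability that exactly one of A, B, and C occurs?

P(exactly one) = 0.361 + 0.325 + 0.468 − 2·0.153 − 2·0.129 − 2·0.077 + 3·0.044 = 0.568

0.568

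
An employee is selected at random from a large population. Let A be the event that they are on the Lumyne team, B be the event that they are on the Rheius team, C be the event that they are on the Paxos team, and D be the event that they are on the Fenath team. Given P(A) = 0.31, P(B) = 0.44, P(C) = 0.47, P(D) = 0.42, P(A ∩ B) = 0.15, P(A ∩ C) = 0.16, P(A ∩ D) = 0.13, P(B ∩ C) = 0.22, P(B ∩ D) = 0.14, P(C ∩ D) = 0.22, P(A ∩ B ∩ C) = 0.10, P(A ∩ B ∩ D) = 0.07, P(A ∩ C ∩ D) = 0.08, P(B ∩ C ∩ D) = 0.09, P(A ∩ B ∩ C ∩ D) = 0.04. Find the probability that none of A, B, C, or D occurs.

0.08

Using inclusion–exclusion:
P(A ∪ B ∪ C ∪ D) = 0.31 + 0.44 + 0.47 + 0.42 − 0.15 − 0.16 − 0.13 − 0.22 − 0.14 − 0.22 + 0.10 + 0.07 + 0.08 + 0.09 − 0.04 = 0.92
P(none) = 1 − 0.92 = 0.08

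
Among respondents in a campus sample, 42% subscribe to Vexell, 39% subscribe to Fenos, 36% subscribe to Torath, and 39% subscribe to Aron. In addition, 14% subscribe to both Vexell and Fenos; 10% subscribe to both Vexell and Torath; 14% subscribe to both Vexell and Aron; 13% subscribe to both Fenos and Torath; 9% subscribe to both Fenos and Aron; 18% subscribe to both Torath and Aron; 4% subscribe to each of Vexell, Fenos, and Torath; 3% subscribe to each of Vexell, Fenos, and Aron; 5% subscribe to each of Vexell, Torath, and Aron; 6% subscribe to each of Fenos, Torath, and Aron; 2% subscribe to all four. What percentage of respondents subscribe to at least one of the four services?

Apply inclusion-exclusion:
P(union) = 42 + 39 + 36 + 39 − 14 − 10 − 14 − 13 − 9 − 18 + 4 + 3 + 5 + 6 − 2 = 94%

94%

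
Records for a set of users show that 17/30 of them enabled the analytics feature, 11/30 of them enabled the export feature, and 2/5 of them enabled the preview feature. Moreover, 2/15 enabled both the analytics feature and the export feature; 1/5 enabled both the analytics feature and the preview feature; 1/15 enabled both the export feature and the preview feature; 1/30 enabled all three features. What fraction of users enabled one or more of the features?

P(at least one) = 17/30 + 11/30 + 2/5 − 2/15 − 1/5 − 1/15 + 1/30 = 29/30

29/30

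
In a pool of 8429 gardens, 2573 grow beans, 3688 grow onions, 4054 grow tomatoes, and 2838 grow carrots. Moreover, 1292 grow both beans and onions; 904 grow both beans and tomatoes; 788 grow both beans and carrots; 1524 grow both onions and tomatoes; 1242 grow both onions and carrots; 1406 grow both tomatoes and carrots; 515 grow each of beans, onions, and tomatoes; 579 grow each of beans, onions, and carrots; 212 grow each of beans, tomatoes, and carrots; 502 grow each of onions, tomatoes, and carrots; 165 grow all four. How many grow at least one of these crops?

|union| = 2573 + 3688 + 4054 + 2838 − 1292 − 904 − 788 − 1524 − 1242 − 1406 + 515 + 579 + 212 + 502 − 165 = 7640

7640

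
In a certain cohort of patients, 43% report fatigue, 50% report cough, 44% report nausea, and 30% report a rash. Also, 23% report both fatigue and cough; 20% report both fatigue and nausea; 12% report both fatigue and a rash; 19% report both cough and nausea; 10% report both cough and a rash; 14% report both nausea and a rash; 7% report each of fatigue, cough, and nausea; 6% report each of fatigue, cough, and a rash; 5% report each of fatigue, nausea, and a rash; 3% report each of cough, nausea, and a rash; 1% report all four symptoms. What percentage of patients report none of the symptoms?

P(union) = 43 + 50 + 44 + 30 − 23 − 20 − 12 − 19 − 10 − 14 + 7 + 6 + 5 + 3 − 1 = 89%
P(none) = 100% − 89% = 11%

11%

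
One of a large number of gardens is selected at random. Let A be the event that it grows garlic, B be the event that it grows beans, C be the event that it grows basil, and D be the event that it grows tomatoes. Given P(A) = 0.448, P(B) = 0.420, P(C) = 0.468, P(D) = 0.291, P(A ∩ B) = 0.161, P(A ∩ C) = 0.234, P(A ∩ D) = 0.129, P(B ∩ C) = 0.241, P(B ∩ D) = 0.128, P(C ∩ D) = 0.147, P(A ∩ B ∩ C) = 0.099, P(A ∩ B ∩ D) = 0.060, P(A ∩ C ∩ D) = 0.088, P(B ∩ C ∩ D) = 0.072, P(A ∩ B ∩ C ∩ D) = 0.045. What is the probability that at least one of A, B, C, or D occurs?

0.861

P(A ∪ B ∪ C ∪ D) = 0.448 + 0.420 + 0.468 + 0.291 − 0.161 − 0.234 − 0.129 − 0.241 − 0.128 − 0.147 + 0.099 + 0.060 + 0.088 + 0.072 − 0.045 = 0.861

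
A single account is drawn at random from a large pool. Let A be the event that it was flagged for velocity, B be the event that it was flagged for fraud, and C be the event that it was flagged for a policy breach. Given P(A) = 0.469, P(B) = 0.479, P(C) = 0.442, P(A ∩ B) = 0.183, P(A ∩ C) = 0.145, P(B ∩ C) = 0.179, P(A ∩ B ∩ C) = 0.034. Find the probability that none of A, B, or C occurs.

0.083

P(A ∪ B ∪ C) = 0.469 + 0.479 + 0.442 − 0.183 − 0.145 − 0.179 + 0.034 = 0.917
P(none) = 1 − 0.917 = 0.083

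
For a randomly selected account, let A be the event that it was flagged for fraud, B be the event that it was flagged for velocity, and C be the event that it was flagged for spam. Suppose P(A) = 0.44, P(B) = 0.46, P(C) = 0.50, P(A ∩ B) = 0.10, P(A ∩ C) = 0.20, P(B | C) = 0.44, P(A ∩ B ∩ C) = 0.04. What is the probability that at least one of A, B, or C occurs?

P(B ∩ C) = P(C)·P(B|C) = 0.50 × 0.44 = 0.22
P(A ∪ B ∪ C) = 0.44 + 0.46 + 0.50 − 0.10 − 0.20 − 0.22 + 0.04 = 0.92

0.92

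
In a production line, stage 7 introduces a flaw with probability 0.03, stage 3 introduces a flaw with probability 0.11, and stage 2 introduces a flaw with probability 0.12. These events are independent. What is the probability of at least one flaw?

P(none) = (1 − 0.03) × (1 − 0.11) × (1 − 0.12) = 0.97 × 0.89 × 0.88 = 0.759704
P(at least one) = 1 − 0.759704 = 0.240296

0.240296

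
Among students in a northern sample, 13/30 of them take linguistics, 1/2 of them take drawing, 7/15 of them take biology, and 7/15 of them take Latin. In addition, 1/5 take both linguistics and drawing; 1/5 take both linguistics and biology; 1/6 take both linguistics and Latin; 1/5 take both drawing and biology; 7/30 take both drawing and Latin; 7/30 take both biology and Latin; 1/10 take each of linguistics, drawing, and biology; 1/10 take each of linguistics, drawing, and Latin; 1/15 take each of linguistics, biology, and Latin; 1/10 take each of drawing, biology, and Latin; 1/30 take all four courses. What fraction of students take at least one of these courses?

P(≥1) = 13/30 + 1/2 + 7/15 + 7/15 − 1/5 − 1/5 − 1/6 − 1/5 − 7/30 − 7/30 + 1/10 + 1/10 + 1/15 + 1/10 − 1/30 = 29/30

29/30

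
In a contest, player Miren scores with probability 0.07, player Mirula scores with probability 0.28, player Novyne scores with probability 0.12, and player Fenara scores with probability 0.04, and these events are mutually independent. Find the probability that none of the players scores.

P(none) = (1 − 0.07) × (1 − 0.28) × (1 − 0.12) × (1 − 0.04) = 0.93 × 0.72 × 0.88 × 0.96 = 0.56567808

0.56567808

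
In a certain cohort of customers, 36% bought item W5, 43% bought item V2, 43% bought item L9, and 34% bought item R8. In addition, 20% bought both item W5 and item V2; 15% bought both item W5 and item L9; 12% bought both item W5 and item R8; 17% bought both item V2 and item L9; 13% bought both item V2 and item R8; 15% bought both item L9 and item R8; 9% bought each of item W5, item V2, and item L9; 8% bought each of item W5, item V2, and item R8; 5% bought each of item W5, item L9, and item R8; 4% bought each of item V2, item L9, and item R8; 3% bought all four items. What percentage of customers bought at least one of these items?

Apply inclusion-exclusion:
P(union) = 36 + 43 + 43 + 34 − 20 − 15 − 12 − 17 − 13 − 15 + 9 + 8 + 5 + 4 − 3 = 87%

87%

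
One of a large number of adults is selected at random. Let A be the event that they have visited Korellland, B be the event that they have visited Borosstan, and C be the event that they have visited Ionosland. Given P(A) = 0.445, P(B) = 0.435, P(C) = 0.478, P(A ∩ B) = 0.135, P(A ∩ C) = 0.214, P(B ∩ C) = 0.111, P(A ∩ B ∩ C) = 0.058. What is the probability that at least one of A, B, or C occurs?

0.956

P(A ∪ B ∪ C) = 0.445 + 0.435 + 0.478 − 0.135 − 0.214 − 0.111 + 0.058 = 0.956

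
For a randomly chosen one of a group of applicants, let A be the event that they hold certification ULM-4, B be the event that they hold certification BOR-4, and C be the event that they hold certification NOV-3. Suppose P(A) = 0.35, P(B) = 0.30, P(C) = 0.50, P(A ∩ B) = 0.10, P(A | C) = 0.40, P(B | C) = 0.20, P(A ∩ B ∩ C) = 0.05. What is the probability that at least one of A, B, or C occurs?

0.80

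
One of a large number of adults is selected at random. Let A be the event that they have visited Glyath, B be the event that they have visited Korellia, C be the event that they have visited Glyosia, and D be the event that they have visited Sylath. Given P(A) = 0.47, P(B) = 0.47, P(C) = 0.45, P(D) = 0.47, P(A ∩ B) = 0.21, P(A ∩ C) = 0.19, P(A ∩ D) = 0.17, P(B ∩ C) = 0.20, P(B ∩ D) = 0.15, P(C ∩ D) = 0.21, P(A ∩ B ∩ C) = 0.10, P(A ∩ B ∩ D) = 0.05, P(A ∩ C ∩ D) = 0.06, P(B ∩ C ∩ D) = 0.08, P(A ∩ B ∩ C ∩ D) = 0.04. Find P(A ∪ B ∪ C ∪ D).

P(A ∪ B ∪ C ∪ D) = 0.47 + 0.47 + 0.45 + 0.47 − 0.21 − 0.19 − 0.17 − 0.20 − 0.15 − 0.21 + 0.10 + 0.05 + 0.06 + 0.08 − 0.04 = 0.98

0.98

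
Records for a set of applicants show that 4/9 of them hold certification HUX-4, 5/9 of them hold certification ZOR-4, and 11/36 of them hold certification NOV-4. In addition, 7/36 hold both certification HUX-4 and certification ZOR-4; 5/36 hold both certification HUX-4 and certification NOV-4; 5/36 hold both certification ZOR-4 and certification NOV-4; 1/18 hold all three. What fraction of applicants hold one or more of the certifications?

8/9

Inclusion–exclusion gives
P(≥1) = 4/9 + 5/9 + 11/36 − 7/36 − 5/36 − 5/36 + 1/18 = 8/9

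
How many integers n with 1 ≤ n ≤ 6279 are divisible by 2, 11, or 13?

3644

Inclusion–exclusion gives
floor(6279/2) + floor(6279/11) + floor(6279/13) − floor(6279/22) − floor(6279/26) − floor(6279/143) + floor(6279/286) = 3139 + 570 + 483 − 285 − 241 − 43 + 21 = 3644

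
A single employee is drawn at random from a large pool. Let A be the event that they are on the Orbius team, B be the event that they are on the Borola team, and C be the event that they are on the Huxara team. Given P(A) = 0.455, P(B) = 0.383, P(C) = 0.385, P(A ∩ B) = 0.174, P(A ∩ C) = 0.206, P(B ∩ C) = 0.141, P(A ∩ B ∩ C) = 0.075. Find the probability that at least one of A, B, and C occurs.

0.777

By inclusion–exclusion:
P(A ∪ B ∪ C) = 0.455 + 0.383 + 0.385 − 0.174 − 0.206 − 0.141 + 0.075 = 0.777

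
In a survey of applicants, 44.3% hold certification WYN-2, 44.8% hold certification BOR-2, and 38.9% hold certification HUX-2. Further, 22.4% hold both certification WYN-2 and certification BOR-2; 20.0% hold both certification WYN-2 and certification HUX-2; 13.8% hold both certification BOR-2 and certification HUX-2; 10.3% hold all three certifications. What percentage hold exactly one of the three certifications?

46.5%

By inclusion–exclusion (exactly-one form):
P(exactly one) = 44.3 + 44.8 + 38.9 − 2·22.4 − 2·20.0 − 2·13.8 + 3·10.3 = 46.5%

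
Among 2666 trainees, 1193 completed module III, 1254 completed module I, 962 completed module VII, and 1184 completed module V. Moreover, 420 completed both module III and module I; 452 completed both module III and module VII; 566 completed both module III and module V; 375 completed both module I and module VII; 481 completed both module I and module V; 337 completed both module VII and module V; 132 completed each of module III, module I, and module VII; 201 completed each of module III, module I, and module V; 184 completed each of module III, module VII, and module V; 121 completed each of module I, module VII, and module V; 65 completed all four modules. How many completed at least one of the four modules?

2535

Using inclusion–exclusion:
|at least one| = 1193 + 1254 + 962 + 1184 − 420 − 452 − 566 − 375 − 481 − 337 + 132 + 201 + 184 + 121 − 65 = 2535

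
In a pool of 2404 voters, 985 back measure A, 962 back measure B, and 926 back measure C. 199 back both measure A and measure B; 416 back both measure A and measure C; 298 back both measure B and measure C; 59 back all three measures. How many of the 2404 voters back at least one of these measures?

2019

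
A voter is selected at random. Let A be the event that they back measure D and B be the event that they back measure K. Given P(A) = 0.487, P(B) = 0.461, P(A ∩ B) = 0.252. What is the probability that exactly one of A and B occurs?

Using the inclusion–exclusion count for exactly one event:
P(exactly one) = 0.487 + 0.461 − 2·0.252 = 0.444

0.444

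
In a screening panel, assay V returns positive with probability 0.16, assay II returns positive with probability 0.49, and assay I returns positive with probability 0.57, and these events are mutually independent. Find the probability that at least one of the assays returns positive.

0.815788

P(none) = (1 − 0.16) × (1 − 0.49) × (1 − 0.57) = 0.84 × 0.51 × 0.43 = 0.184212
P(at least one) = 1 − 0.184212 = 0.815788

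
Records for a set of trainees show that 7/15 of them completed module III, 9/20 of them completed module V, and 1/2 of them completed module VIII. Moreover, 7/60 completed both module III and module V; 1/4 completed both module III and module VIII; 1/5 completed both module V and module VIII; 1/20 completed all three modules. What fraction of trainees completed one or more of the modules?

9/10

By inclusion–exclusion:
P(at least one) = 7/15 + 9/20 + 1/2 − 7/60 − 1/4 − 1/5 + 1/20 = 9/10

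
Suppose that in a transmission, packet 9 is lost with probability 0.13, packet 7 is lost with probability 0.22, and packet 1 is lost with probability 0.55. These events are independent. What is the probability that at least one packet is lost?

0.69463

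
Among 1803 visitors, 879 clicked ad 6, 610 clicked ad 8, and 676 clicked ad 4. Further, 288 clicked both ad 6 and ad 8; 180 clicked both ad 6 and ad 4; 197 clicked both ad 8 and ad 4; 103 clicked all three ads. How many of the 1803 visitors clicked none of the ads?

Using inclusion–exclusion:
N(≥1) = 879 + 610 + 676 − 288 − 180 − 197 + 103 = 1603
None: 1803 − 1603 = 200

200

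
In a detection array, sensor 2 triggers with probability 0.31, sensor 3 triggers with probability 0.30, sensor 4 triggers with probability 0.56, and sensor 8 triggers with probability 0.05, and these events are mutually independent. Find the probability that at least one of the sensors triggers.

0.798106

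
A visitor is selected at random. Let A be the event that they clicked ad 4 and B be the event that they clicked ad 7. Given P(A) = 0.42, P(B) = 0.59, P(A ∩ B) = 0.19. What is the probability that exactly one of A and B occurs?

0.63

P(exactly one) = 0.42 + 0.59 − 2·0.19 = 0.63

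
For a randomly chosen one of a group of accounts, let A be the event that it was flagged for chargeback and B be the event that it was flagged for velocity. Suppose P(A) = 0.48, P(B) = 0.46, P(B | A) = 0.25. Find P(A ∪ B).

P(A ∩ B) = P(A)·P(B|A) = 0.48 × 0.25 = 0.12
Using inclusion–exclusion:
P(A ∪ B) = 0.48 + 0.46 − 0.12 = 0.82

0.82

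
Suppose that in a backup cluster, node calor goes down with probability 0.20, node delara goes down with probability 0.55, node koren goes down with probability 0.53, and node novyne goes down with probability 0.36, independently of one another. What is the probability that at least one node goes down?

0.891712

Since the events are independent, P(none) is the product of the individual non-occurrence probabilities.
P(none) = (1 − 0.20) × (1 − 0.55) × (1 − 0.53) × (1 − 0.36) = 0.80 × 0.45 × 0.47 × 0.64 = 0.108288
P(at least one) = 1 − 0.108288 = 0.891712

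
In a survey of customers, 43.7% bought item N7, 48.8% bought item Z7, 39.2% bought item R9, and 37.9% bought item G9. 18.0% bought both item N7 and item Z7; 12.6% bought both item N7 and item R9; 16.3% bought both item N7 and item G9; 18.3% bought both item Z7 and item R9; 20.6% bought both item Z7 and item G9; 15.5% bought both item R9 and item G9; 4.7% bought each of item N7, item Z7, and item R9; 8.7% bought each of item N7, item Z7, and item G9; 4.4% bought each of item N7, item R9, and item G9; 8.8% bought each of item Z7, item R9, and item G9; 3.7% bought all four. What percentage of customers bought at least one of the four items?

Inclusion–exclusion gives
P(at least one) = 43.7 + 48.8 + 39.2 + 37.9 − 18.0 − 12.6 − 16.3 − 18.3 − 20.6 − 15.5 + 4.7 + 8.7 + 4.4 + 8.8 − 3.7 = 91.2%

91.2%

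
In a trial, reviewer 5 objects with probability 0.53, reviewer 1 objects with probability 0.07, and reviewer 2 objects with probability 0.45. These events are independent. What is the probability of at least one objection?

Since the events are independent, P(none) is the product of the individual non-occurrence probabilities.
P(none) = (1 − 0.53) × (1 − 0.07) × (1 − 0.45) = 0.47 × 0.93 × 0.55 = 0.240405
P(at least one) = 1 − 0.240405 = 0.759595

0.759595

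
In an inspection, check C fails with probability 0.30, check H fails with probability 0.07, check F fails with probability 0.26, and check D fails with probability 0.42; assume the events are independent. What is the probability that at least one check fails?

Independence gives P(none) = ∏(1 − pᵢ).
P(none) = (1 − 0.30) × (1 − 0.07) × (1 − 0.26) × (1 − 0.42) = 0.70 × 0.93 × 0.74 × 0.58 = 0.2794092
P(at least one) = 1 − 0.2794092 = 0.7205908

0.7205908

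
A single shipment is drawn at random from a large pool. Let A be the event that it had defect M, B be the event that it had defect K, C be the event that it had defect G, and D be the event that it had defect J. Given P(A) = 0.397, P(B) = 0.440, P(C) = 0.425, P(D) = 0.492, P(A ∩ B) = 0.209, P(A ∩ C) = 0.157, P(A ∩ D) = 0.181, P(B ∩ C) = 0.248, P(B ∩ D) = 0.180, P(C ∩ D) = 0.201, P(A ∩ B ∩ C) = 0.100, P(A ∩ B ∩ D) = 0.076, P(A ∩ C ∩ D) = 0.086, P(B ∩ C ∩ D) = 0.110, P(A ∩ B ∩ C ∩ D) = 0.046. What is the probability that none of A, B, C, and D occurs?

By inclusion-exclusion,
P(A ∪ B ∪ C ∪ D) = 0.397 + 0.440 + 0.425 + 0.492 − 0.209 − 0.157 − 0.181 − 0.248 − 0.180 − 0.201 + 0.100 + 0.076 + 0.086 + 0.110 − 0.046 = 0.904
P(none) = 1 − 0.904 = 0.096

0.096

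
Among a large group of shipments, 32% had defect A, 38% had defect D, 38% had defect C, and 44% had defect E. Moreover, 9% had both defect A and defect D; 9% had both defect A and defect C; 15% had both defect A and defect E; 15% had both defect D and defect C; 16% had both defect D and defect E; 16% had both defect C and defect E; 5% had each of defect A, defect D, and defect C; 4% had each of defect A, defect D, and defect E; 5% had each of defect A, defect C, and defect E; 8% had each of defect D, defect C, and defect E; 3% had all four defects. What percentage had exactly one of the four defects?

46%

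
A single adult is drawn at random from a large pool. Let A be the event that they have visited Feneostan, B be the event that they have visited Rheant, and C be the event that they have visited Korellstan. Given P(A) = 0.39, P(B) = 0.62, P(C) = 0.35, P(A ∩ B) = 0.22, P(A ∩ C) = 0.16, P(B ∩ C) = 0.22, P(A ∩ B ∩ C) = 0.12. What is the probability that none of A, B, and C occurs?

0.12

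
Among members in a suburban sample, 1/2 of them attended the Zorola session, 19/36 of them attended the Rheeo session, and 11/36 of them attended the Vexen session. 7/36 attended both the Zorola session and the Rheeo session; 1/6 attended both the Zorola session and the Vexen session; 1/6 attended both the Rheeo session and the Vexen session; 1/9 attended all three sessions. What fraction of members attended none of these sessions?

1/12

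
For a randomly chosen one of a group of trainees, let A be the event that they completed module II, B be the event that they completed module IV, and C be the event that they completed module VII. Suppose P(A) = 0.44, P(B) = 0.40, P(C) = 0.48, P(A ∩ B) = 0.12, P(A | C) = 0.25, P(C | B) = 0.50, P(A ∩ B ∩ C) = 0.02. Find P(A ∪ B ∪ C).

0.90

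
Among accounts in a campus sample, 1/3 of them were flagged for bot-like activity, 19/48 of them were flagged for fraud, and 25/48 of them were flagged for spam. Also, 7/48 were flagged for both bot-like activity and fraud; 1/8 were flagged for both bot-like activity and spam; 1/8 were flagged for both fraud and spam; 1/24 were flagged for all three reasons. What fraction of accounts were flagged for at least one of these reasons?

Apply inclusion-exclusion:
P(union) = 1/3 + 19/48 + 25/48 − 7/48 − 1/8 − 1/8 + 1/24 = 43/48

43/48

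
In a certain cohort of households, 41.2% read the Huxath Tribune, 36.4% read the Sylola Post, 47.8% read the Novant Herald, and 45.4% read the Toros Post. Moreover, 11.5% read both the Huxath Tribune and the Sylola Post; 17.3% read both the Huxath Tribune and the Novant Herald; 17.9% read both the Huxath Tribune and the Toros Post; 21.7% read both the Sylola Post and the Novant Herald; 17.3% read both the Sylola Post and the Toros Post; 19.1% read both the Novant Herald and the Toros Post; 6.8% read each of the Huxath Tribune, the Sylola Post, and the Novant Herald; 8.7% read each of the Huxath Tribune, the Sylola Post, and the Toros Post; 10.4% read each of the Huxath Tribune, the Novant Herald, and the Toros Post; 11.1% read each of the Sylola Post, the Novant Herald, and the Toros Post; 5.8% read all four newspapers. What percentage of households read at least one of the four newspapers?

P(union) = 41.2 + 36.4 + 47.8 + 45.4 − 11.5 − 17.3 − 17.9 − 21.7 − 17.3 − 19.1 + 6.8 + 8.7 + 10.4 + 11.1 − 5.8 = 97.2%

97.2%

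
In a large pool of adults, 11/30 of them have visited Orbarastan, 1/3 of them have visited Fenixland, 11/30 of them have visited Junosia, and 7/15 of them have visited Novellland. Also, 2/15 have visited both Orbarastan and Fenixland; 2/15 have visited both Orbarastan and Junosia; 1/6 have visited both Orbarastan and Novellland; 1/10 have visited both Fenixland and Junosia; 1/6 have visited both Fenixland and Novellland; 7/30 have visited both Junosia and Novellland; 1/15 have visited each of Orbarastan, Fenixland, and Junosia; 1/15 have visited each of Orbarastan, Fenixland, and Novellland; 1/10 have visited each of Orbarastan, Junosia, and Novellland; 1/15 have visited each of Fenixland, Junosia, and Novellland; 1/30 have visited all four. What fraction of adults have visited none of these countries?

2/15

P(union) = 11/30 + 1/3 + 11/30 + 7/15 − 2/15 − 2/15 − 1/6 − 1/10 − 1/6 − 7/30 + 1/15 + 1/15 + 1/10 + 1/15 − 1/30 = 13/15
P(none) = 1 − 13/15 = 2/15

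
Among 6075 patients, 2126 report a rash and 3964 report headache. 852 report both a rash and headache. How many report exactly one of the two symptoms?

Using the inclusion–exclusion count for exactly one event:
N(exactly one) = 2126 + 3964 − 2·852 = 4386

4386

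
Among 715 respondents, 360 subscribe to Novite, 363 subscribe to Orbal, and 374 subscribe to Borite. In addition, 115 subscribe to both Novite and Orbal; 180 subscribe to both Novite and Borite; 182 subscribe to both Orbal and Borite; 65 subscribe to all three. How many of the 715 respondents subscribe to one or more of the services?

685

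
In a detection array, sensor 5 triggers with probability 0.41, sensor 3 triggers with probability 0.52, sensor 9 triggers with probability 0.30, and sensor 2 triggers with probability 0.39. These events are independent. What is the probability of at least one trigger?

P(none) = (1 − 0.41) × (1 − 0.52) × (1 − 0.30) × (1 − 0.39) = 0.59 × 0.48 × 0.70 × 0.61 = 0.1209264
P(at least one) = 1 − 0.1209264 = 0.8790736

0.8790736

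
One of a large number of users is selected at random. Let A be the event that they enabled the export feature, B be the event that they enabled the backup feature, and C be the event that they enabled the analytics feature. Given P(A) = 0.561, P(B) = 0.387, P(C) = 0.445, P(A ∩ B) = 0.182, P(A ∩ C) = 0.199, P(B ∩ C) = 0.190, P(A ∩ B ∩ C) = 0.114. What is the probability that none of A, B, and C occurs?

Apply inclusion-exclusion:
P(A ∪ B ∪ C) = 0.561 + 0.387 + 0.445 − 0.182 − 0.199 − 0.190 + 0.114 = 0.936
P(none) = 1 − 0.936 = 0.064

0.064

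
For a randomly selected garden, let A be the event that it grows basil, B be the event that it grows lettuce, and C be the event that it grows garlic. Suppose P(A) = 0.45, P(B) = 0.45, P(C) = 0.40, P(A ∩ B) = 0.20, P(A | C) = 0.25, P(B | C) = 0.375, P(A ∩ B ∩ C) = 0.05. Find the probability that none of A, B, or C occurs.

P(A ∩ C) = P(C)·P(A|C) = 0.40 × 0.25 = 0.10
P(B ∩ C) = P(C)·P(B|C) = 0.40 × 0.375 = 0.15
Apply inclusion-exclusion:
P(A ∪ B ∪ C) = 0.45 + 0.45 + 0.40 − 0.20 − 0.10 − 0.15 + 0.05 = 0.90
P(none) = 1 − 0.90 = 0.10

0.10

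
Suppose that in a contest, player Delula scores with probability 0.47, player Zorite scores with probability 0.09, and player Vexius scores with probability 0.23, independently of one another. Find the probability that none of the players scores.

Independence gives P(none) = ∏(1 − pᵢ).
P(none) = (1 − 0.47) × (1 − 0.09) × (1 − 0.23) = 0.53 × 0.91 × 0.77 = 0.371371

0.371371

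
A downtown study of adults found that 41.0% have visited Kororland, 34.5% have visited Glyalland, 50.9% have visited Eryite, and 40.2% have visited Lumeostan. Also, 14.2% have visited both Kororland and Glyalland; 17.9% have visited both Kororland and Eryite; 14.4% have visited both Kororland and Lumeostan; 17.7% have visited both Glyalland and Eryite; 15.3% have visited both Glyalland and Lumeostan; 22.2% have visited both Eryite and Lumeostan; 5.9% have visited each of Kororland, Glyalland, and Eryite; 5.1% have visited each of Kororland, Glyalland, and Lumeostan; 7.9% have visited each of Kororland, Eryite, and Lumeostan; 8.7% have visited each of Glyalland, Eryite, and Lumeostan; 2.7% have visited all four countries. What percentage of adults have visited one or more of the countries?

89.8%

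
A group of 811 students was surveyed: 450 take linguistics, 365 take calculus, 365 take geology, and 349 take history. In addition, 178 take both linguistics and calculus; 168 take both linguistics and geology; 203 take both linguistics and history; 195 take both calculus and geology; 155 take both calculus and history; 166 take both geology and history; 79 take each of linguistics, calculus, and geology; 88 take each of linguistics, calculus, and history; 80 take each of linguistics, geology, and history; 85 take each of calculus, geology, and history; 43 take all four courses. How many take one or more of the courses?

|union| = 450 + 365 + 365 + 349 − 178 − 168 − 203 − 195 − 155 − 166 + 79 + 88 + 80 + 85 − 43 = 753

753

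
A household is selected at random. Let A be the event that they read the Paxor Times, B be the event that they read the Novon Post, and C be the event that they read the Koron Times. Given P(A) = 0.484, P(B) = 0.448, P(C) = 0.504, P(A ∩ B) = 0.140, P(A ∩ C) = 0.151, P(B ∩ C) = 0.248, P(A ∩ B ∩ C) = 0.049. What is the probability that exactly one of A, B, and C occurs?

0.505

By inclusion–exclusion (exactly-one form):
P(exactly one) = 0.484 + 0.448 + 0.504 − 2·0.140 − 2·0.151 − 2·0.248 + 3·0.049 = 0.505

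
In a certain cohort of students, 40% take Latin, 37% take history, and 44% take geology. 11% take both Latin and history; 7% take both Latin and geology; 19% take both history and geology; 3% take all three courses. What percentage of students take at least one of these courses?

87%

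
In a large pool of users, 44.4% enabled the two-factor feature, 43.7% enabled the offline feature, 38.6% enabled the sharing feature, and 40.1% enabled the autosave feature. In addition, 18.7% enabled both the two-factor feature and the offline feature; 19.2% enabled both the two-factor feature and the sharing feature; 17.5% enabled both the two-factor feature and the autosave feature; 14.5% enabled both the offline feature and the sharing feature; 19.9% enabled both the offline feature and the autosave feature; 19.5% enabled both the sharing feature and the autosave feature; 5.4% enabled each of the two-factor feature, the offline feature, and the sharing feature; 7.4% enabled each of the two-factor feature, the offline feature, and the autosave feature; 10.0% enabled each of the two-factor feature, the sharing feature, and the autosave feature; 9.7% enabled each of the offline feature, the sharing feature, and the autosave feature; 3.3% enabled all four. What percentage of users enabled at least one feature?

86.7%

By inclusion–exclusion:
P(union) = 44.4 + 43.7 + 38.6 + 40.1 − 18.7 − 19.2 − 17.5 − 14.5 − 19.9 − 19.5 + 5.4 + 7.4 + 10.0 + 9.7 − 3.3 = 86.7%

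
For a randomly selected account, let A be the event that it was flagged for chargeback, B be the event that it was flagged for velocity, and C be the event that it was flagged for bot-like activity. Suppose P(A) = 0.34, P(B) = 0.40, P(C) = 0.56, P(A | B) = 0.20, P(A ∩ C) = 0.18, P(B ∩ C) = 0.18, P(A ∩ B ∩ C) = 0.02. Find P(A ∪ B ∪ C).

P(A ∩ B) = P(B)·P(A|B) = 0.40 × 0.20 = 0.08
P(A ∪ B ∪ C) = 0.34 + 0.40 + 0.56 − 0.08 − 0.18 − 0.18 + 0.02 = 0.88

0.88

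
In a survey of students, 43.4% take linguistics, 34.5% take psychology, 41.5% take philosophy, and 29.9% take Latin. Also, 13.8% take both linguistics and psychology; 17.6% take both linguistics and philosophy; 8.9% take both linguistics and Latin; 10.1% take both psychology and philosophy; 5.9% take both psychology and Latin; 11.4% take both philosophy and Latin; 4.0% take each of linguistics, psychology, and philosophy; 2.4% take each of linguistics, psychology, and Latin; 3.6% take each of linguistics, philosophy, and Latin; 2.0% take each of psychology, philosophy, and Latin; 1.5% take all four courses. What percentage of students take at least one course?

92.1%

P(≥1) = 43.4 + 34.5 + 41.5 + 29.9 − 13.8 − 17.6 − 8.9 − 10.1 − 5.9 − 11.4 + 4.0 + 2.4 + 3.6 + 2.0 − 1.5 = 92.1%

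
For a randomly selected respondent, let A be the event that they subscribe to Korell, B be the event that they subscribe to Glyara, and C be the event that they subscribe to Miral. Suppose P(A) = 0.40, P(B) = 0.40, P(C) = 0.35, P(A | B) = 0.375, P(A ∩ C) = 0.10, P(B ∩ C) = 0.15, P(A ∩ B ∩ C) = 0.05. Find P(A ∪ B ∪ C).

0.80

P(A ∩ B) = P(B)·P(A|B) = 0.40 × 0.375 = 0.15
P(A ∪ B ∪ C) = 0.40 + 0.40 + 0.35 − 0.15 − 0.10 − 0.15 + 0.05 = 0.80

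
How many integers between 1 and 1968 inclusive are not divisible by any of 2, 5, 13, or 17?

683

By inclusion-exclusion,
⌊1968/2⌋ + ⌊1968/5⌋ + ⌊1968/13⌋ + ⌊1968/17⌋ − ⌊1968/10⌋ − ⌊1968/26⌋ − ⌊1968/34⌋ − ⌊1968/65⌋ − ⌊1968/85⌋ − ⌊1968/221⌋ + ⌊1968/130⌋ + ⌊1968/170⌋ + ⌊1968/442⌋ + ⌊1968/1105⌋ − ⌊1968/2210⌋ = 984 + 393 + 151 + 115 − 196 − 75 − 57 − 30 − 23 − 8 + 15 + 11 + 4 + 1 − 0 = 1285
1968 − 1285 = 683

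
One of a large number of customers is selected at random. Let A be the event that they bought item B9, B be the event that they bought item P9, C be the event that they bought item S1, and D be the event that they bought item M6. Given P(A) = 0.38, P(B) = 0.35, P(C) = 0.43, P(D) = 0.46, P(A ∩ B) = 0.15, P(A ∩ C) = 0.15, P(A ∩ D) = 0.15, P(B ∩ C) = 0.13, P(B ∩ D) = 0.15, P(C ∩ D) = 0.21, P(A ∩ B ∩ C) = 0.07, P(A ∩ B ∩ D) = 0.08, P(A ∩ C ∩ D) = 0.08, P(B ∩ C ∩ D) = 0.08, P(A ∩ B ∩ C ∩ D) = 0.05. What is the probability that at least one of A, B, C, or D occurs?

0.94

P(A ∪ B ∪ C ∪ D) = 0.38 + 0.35 + 0.43 + 0.46 − 0.15 − 0.15 − 0.15 − 0.13 − 0.15 − 0.21 + 0.07 + 0.08 + 0.08 + 0.08 − 0.05 = 0.94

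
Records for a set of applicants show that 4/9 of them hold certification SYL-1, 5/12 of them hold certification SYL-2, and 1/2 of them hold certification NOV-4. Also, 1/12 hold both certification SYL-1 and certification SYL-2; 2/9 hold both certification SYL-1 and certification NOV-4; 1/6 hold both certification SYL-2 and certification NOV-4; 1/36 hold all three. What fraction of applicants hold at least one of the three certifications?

11/12

P(union) = 4/9 + 5/12 + 1/2 − 1/12 − 2/9 − 1/6 + 1/36 = 11/12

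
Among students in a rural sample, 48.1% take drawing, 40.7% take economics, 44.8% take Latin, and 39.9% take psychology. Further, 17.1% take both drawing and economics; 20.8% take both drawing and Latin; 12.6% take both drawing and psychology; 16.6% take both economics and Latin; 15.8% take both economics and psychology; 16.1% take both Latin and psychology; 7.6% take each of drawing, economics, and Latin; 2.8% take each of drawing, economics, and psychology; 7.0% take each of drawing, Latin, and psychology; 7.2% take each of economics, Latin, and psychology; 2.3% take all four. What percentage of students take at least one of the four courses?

Inclusion–exclusion gives
P(at least one) = 48.1 + 40.7 + 44.8 + 39.9 − 17.1 − 20.8 − 12.6 − 16.6 − 15.8 − 16.1 + 7.6 + 2.8 + 7.0 + 7.2 − 2.3 = 96.8%

96.8%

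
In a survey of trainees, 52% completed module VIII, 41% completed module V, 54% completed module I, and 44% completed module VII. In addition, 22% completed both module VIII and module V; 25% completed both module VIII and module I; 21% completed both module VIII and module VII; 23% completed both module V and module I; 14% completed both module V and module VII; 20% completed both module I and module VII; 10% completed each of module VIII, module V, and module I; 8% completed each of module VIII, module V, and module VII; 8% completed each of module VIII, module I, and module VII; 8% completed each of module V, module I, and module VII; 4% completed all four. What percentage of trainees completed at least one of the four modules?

96%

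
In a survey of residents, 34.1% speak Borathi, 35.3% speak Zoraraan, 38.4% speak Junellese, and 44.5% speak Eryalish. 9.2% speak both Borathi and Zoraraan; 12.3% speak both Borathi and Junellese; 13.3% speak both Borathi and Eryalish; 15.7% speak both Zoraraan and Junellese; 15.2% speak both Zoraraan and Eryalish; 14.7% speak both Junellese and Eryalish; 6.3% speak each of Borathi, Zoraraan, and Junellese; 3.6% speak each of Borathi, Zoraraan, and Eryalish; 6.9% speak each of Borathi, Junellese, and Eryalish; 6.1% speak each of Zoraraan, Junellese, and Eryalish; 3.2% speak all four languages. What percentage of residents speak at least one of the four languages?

91.6%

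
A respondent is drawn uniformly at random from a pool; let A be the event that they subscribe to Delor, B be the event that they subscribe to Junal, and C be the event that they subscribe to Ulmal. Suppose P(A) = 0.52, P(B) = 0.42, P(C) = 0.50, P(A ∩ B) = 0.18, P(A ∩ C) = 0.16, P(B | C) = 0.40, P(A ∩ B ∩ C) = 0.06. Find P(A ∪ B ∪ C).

0.96

P(B ∩ C) = P(C)·P(B|C) = 0.50 × 0.40 = 0.20
By inclusion–exclusion:
P(A ∪ B ∪ C) = 0.52 + 0.42 + 0.50 − 0.18 − 0.16 − 0.20 + 0.06 = 0.96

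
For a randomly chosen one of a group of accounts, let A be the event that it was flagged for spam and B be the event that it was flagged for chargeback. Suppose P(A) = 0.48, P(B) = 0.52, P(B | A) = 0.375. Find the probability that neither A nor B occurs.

P(A ∩ B) = P(A)·P(B|A) = 0.48 × 0.375 = 0.18
P(A ∪ B) = 0.48 + 0.52 − 0.18 = 0.82
P(none) = 1 − 0.82 = 0.18

0.18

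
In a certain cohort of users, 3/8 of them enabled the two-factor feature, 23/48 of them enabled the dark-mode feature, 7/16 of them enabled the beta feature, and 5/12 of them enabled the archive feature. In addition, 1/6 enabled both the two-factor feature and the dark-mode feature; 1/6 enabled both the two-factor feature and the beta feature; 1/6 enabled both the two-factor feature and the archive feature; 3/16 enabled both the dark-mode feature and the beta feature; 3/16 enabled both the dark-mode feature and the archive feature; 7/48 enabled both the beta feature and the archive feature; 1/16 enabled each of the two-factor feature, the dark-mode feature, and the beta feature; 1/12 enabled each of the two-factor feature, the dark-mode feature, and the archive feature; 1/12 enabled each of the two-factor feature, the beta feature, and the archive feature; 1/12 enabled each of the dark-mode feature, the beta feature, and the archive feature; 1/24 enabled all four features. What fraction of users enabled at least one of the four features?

23/24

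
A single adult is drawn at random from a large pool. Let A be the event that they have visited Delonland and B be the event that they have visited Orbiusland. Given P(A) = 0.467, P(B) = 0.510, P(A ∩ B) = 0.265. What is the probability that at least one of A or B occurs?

0.712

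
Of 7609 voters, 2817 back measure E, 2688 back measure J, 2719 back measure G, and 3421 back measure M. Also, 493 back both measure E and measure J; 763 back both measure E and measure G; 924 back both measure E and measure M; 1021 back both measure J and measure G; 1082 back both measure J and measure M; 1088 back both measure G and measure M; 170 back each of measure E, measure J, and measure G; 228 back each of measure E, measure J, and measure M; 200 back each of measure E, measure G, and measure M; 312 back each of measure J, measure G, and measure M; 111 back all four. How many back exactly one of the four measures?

3189

N(exactly one) = 2817 + 2688 + 2719 + 3421 − 2·493 − 2·763 − 2·924 − 2·1021 − 2·1082 − 2·1088 + 3·170 + 3·228 + 3·200 + 3·312 − 4·111 = 3189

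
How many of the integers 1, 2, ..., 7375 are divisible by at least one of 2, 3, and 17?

5061

By inclusion–exclusion:
floor(7375/2) + floor(7375/3) + floor(7375/17) − floor(7375/6) − floor(7375/34) − floor(7375/51) + floor(7375/102) = 3687 + 2458 + 433 − 1229 − 216 − 144 + 72 = 5061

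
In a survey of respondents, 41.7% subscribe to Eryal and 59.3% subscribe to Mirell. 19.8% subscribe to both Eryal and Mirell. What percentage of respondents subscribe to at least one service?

P(≥1) = 41.7 + 59.3 − 19.8 = 81.2%

81.2%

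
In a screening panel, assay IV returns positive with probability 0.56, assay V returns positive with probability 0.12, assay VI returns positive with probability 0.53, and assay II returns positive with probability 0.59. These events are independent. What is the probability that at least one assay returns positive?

0.92538656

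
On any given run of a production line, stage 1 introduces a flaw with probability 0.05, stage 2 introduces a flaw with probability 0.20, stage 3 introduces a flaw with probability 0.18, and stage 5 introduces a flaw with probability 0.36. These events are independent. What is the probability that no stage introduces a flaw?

0.398848

P(none) = (1 − 0.05) × (1 − 0.20) × (1 − 0.18) × (1 − 0.36) = 0.95 × 0.80 × 0.82 × 0.64 = 0.398848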